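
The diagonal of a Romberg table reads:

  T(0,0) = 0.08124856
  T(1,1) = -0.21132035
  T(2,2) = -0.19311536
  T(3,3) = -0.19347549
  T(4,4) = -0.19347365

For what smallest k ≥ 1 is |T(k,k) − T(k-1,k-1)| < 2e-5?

k = 4

|T(1,1) − T(0,0)| = 0.29256891 ≥ 2e-5
|T(2,2) − T(1,1)| = 0.01820499 ≥ 2e-5
|T(3,3) − T(2,2)| = 0.00036013 ≥ 2e-5
|T(4,4) − T(3,3)| = 0.00000184 < 2e-5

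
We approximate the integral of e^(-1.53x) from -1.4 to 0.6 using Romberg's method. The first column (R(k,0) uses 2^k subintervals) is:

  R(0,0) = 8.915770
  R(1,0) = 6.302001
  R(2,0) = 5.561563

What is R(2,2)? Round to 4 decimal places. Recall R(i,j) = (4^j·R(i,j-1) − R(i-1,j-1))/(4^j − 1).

5.3070

Richardson extrapolation on the trapezoidal column (denominator 4−1=3):
R(1,1) = (4·6.302001 − 8.915770) / 3 = 5.430745
R(2,1) = 5.561563 + (5.561563 − 6.302001)/3 = 5.314750
R(2,2) = (16·5.314750 − 5.430745) / 15 = 5.307017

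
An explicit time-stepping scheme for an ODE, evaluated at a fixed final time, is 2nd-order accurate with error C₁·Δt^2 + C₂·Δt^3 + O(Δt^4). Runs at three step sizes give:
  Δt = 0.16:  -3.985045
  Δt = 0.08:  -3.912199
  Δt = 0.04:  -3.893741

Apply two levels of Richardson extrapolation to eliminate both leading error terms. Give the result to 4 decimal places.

First eliminate the Δt^2 term (factor 2^2 = 4):
  B₁ = (4·(-3.912199) − (-3.985045))/3 = -3.887917
  B₂ = (4·(-3.893741) − (-3.912199))/3 = -3.887588
Then eliminate the Δt^3 term (factor 2^3 = 8):
  (8·(-3.887588) − (-3.887917))/7 = -3.887541

-3.8875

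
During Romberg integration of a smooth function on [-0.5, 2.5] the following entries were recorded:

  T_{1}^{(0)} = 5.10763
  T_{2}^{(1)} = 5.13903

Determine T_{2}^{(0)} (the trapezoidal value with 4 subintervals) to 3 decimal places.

From T_{2}^{(1)} = (4·T_{2}^{(0)} − T_{1}^{(0)})/3, solve for T_{2}^{(0)}:
4·T_{2}^{(0)} = 3·5.13903 + 5.10763 = 20.52472
T_{2}^{(0)} = 5.13118

5.131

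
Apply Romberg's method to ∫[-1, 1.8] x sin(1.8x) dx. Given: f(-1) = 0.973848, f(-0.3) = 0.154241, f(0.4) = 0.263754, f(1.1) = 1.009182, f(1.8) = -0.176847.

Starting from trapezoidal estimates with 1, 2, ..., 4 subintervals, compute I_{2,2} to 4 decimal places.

1.4303

I_{0,0} (trapezoid, 1 panel, h=2.8000): 1.115801
I_{1,0} (trapezoid, 2 panels, h=1.4000): 0.927156
I_{2,0} (trapezoid, 4 panels, h=0.7000): 1.277974
I_{1,1} = 0.927156 + (0.927156 − 1.115801)/3 = 0.864274
I_{2,1} = 1.277974 + (1.277974 − 0.927156)/3 = 1.394913
I_{2,2} = 1.394913 + (1.394913 − 0.864274)/15 = 1.430289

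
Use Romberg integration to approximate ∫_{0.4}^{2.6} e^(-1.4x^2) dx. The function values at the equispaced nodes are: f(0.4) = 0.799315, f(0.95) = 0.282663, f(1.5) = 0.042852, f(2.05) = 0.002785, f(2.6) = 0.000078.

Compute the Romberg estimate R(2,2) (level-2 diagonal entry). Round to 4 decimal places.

R(0,0) (trapezoid, 1 panel, h=2.2000): 0.879332
R(1,0) (trapezoid, 2 panels, h=1.1000): 0.486803
R(2,0) (trapezoid, 4 panels, h=0.5500): 0.400398
R(1,1) = 0.486803 + (0.486803 − 0.879332)/3 = 0.355960
R(2,1) = 0.400398 + (0.400398 − 0.486803)/3 = 0.371596
R(2,2) = 0.371596 + (0.371596 − 0.355960)/15 = 0.372638

0.3726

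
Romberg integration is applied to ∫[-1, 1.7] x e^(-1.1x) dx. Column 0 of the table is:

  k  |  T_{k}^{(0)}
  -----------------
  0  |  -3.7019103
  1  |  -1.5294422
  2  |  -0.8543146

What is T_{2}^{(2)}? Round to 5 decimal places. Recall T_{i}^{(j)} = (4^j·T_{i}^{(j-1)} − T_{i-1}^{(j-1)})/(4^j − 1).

-0.61754

Richardson extrapolation on the trapezoidal column (denominator 4−1=3):
T_{1}^{(1)} = (4·(-1.5294422) − (-3.7019103)) / 3 = -0.8052862
T_{2}^{(1)} = -0.8543146 + (-0.8543146 − (-1.5294422))/3 = -0.6292721
T_{2}^{(2)} = (16·(-0.6292721) − (-0.8052862)) / 15 = -0.6175378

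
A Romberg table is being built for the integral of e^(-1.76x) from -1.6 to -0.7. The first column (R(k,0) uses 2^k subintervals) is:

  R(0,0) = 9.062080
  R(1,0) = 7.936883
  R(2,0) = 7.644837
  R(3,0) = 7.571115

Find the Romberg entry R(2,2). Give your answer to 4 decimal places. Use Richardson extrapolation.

Richardson extrapolation on the trapezoidal column (denominator 4−1=3):
R(1,1) = 7.936883 + (7.936883 − 9.062080)/3 = 7.561817
R(2,1) = 7.644837 + (7.644837 − 7.936883)/3 = 7.547488
R(2,2) = 7.547488 + (7.547488 − 7.561817)/15 = 7.546533

7.5465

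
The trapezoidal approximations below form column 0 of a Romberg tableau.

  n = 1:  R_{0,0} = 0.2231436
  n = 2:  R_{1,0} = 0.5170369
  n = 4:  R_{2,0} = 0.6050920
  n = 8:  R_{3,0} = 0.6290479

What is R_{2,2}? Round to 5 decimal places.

0.63574

R_{1,1} = (4·0.5170369 − 0.2231436) / 3 = 0.6150013
R_{2,1} = 0.6050920 + (0.6050920 − 0.5170369)/3 = 0.6344437
R_{2,2} = 0.6344437 + (0.6344437 − 0.6150013)/15 = 0.6357399
(Column j=1 coincides with Simpson's rule on the same nodes.)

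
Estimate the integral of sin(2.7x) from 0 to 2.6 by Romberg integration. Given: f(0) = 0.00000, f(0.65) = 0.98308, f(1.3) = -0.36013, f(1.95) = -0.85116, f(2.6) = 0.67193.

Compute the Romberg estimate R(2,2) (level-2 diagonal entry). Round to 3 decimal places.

0.133

R(0,0) (trapezoid, 1 panel, h=2.6000): 0.87351
R(1,0) (trapezoid, 2 panels, h=1.3000): -0.03141
R(2,0) (trapezoid, 4 panels, h=0.6500): 0.07004
R(1,1) = -0.03141 + (-0.03141 − 0.87351)/3 = -0.33305
R(2,1) = 0.07004 + (0.07004 − (-0.03141))/3 = 0.10386
R(2,2) = 0.10386 + (0.10386 − (-0.33305))/15 = 0.13299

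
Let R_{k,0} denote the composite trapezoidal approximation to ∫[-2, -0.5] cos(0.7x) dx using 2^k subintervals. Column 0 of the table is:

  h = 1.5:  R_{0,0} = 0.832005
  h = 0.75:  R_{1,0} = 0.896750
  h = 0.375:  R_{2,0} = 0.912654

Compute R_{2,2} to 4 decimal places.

0.9179

Richardson extrapolation on the trapezoidal column (denominator 4−1=3):
R_{1,1} = 0.896750 + (0.896750 − 0.832005)/3 = 0.918332
R_{2,1} = 0.912654 + (0.912654 − 0.896750)/3 = 0.917955
R_{2,2} = 0.917955 + (0.917955 − 0.918332)/15 = 0.917930
(Column j=1 coincides with Simpson's rule on the same nodes.)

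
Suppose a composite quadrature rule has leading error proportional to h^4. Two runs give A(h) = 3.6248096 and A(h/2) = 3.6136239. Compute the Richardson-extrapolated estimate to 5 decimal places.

3.61288

The leading error scales as h^4; refining by a factor of 2 reduces it by 2^4 = 16.
Extrapolated value = (16·A(h/2) − A(h)) / (16 − 1)
= (16·3.6136239 − 3.6248096) / 15
= 54.1931728 / 15 = 3.6128782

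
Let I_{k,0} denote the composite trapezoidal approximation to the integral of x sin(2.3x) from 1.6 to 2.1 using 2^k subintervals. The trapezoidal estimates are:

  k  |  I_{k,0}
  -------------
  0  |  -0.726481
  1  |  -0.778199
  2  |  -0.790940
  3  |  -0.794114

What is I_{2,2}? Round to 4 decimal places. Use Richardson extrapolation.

-0.7952

I_{1,1} = (4·(-0.778199) − (-0.726481)) / 3 = -0.795438
I_{2,1} = (4·(-0.790940) − (-0.778199)) / 3 = -0.795187
I_{2,2} = (16·(-0.795187) − (-0.795438)) / 15 = -0.795170
(Column j=1 coincides with Simpson's rule on the same nodes.)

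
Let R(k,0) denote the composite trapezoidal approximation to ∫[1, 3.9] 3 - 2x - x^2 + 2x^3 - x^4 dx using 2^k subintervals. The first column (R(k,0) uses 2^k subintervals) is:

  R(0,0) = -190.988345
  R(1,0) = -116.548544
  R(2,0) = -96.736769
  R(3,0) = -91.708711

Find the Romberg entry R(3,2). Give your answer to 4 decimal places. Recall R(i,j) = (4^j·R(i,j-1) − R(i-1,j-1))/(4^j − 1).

Richardson extrapolation on the trapezoidal column (denominator 4−1=3):
R(2,1) = (4·(-96.736769) − (-116.548544)) / 3 = -90.132844
R(3,1) = (4·(-91.708711) − (-96.736769)) / 3 = -90.032692
R(3,2) = -90.032692 + (-90.032692 − (-90.132844))/15 = -90.026015

-90.0260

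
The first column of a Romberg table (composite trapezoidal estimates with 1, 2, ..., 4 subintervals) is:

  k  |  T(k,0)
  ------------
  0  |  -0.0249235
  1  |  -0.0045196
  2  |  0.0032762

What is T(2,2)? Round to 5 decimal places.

0.00611

T(1,1) = -0.0045196 + (-0.0045196 − (-0.0249235))/3 = 0.0022817
T(2,1) = (4·0.0032762 − (-0.0045196)) / 3 = 0.0058748
T(2,2) = 0.0058748 + (0.0058748 − 0.0022817)/15 = 0.0061143
(Column j=1 coincides with Simpson's rule on the same nodes.)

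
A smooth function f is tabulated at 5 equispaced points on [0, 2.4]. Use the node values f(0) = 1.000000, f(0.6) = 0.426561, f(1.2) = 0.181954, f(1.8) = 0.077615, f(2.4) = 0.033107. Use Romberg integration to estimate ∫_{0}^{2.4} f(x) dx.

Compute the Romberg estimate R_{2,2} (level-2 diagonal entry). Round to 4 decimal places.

R_{0,0} (trapezoid, 1 panel, h=2.4000): 1.239728
R_{1,0} (trapezoid, 2 panels, h=1.2000): 0.838209
R_{2,0} (trapezoid, 4 panels, h=0.6000): 0.721610
R_{1,1} = 0.838209 + (0.838209 − 1.239728)/3 = 0.704369
R_{2,1} = 0.721610 + (0.721610 − 0.838209)/3 = 0.682744
R_{2,2} = 0.682744 + (0.682744 − 0.704369)/15 = 0.681302

0.6813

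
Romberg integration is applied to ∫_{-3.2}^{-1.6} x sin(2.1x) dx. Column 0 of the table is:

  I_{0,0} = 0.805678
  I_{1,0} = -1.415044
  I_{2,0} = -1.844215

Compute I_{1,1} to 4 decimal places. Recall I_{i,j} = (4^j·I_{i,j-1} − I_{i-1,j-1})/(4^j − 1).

Richardson extrapolation on the trapezoidal column (denominator 4−1=3):
I_{1,1} = -1.415044 + (-1.415044 − 0.805678)/3 = -2.155285
(Column j=1 coincides with Simpson's rule on the same nodes.)

-2.1553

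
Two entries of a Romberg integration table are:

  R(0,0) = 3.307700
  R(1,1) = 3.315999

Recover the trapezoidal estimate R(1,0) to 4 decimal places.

3.3139

From R(1,1) = (4·R(1,0) − R(0,0))/3, solve for R(1,0):
4·R(1,0) = 3·3.315999 + 3.307700 = 13.255697
R(1,0) = 3.313924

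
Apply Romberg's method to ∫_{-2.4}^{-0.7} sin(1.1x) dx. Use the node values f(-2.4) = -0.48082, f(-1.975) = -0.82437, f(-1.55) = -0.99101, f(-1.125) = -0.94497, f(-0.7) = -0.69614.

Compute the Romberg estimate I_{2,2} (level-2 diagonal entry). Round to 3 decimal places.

I_{0,0} (trapezoid, 1 panel, h=1.7000): -1.00042
I_{1,0} (trapezoid, 2 panels, h=0.8500): -1.34257
I_{2,0} (trapezoid, 4 panels, h=0.4250): -1.42325
I_{1,1} = -1.34257 + (-1.34257 − (-1.00042))/3 = -1.45662
I_{2,1} = -1.42325 + (-1.42325 − (-1.34257))/3 = -1.45014
I_{2,2} = -1.45014 + (-1.45014 − (-1.45662))/15 = -1.44971

-1.450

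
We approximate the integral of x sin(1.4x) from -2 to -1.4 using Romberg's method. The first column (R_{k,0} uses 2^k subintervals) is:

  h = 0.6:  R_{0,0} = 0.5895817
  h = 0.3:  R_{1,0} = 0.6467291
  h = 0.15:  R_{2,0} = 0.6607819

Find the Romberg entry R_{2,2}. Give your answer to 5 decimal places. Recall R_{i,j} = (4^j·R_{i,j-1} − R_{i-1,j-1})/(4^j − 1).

0.66545

R_{1,1} = (4·0.6467291 − 0.5895817) / 3 = 0.6657782
R_{2,1} = (4·0.6607819 − 0.6467291) / 3 = 0.6654662
R_{2,2} = (16·0.6654662 − 0.6657782) / 15 = 0.6654454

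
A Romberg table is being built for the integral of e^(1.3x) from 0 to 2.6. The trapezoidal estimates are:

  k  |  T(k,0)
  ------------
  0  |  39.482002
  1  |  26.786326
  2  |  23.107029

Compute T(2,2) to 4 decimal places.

21.8357

Richardson extrapolation on the trapezoidal column (denominator 4−1=3):
T(1,1) = 26.786326 + (26.786326 − 39.482002)/3 = 22.554434
T(2,1) = 23.107029 + (23.107029 − 26.786326)/3 = 21.880597
T(2,2) = (16·21.880597 − 22.554434) / 15 = 21.835675
(Column j=1 coincides with Simpson's rule on the same nodes.)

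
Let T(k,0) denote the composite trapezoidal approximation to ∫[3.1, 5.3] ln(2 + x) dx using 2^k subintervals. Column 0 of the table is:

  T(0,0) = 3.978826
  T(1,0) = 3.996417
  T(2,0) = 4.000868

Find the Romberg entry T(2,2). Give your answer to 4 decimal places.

4.0024

Richardson extrapolation on the trapezoidal column (denominator 4−1=3):
T(1,1) = 3.996417 + (3.996417 − 3.978826)/3 = 4.002281
T(2,1) = 4.000868 + (4.000868 − 3.996417)/3 = 4.002352
T(2,2) = (16·4.002352 − 4.002281) / 15 = 4.002357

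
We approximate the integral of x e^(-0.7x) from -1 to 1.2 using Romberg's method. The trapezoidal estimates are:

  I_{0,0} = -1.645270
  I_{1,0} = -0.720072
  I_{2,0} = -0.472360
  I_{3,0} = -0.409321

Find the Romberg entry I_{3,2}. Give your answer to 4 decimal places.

-0.3882

I_{2,1} = (4·(-0.472360) − (-0.720072)) / 3 = -0.389789
I_{3,1} = -0.409321 + (-0.409321 − (-0.472360))/3 = -0.388308
I_{3,2} = (16·(-0.388308) − (-0.389789)) / 15 = -0.388209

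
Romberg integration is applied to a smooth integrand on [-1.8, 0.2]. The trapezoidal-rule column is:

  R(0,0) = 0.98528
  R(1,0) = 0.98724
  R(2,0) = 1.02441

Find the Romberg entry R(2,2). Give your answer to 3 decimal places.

1.040

Richardson extrapolation on the trapezoidal column (denominator 4−1=3):
R(1,1) = (4·0.98724 − 0.98528) / 3 = 0.98789
R(2,1) = (4·1.02441 − 0.98724) / 3 = 1.03680
R(2,2) = (16·1.03680 − 0.98789) / 15 = 1.04006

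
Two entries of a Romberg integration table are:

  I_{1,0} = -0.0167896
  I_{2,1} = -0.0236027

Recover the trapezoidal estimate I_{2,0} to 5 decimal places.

From I_{2,1} = (4·I_{2,0} − I_{1,0})/3, solve for I_{2,0}:
4·I_{2,0} = 3·(-0.0236027) + (-0.0167896) = -0.0875977
I_{2,0} = -0.0218994

-0.02190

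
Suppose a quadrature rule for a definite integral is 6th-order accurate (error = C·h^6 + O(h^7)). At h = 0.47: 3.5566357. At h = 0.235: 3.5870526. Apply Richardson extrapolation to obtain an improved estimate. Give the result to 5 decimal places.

Extrapolated value = (64·A(h/2) − A(h)) / (64 − 1)
= (64·3.5870526 − 3.5566357) / 63
= 226.0147307 / 63 = 3.5875354

3.58754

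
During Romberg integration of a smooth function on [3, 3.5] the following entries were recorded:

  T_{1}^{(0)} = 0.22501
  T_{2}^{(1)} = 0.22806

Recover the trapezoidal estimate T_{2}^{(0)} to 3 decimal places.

0.227

From T_{2}^{(1)} = (4·T_{2}^{(0)} − T_{1}^{(0)})/3, solve for T_{2}^{(0)}:
4·T_{2}^{(0)} = 3·0.22806 + 0.22501 = 0.90919
T_{2}^{(0)} = 0.22730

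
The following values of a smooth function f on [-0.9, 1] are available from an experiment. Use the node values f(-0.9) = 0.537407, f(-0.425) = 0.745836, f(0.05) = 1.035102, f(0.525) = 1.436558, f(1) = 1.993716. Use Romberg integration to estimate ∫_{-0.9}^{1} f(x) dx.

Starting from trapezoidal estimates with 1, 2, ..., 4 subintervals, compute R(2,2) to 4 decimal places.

R(0,0) (trapezoid, 1 panel, h=1.9000): 2.404567
R(1,0) (trapezoid, 2 panels, h=0.9500): 2.185630
R(2,0) (trapezoid, 4 panels, h=0.4750): 2.129452
R(1,1) = 2.185630 + (2.185630 − 2.404567)/3 = 2.112651
R(2,1) = 2.129452 + (2.129452 − 2.185630)/3 = 2.110726
R(2,2) = 2.110726 + (2.110726 − 2.112651)/15 = 2.110598

2.1106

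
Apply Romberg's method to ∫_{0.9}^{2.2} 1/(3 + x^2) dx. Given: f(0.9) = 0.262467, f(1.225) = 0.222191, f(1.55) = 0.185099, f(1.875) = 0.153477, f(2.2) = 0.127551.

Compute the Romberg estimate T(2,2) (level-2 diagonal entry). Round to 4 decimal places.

0.2452

T(0,0) (trapezoid, 1 panel, h=1.3000): 0.253512
T(1,0) (trapezoid, 2 panels, h=0.6500): 0.247070
T(2,0) (trapezoid, 4 panels, h=0.3250): 0.245627
T(1,1) = 0.247070 + (0.247070 − 0.253512)/3 = 0.244923
T(2,1) = 0.245627 + (0.245627 − 0.247070)/3 = 0.245146
T(2,2) = 0.245146 + (0.245146 − 0.244923)/15 = 0.245161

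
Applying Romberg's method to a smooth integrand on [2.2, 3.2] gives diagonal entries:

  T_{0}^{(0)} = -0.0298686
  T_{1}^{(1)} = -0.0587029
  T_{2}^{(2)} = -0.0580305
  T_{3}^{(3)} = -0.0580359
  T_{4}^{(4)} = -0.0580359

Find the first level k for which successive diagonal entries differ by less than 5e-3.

|T_{1}^{(1)} − T_{0}^{(0)}| = 0.0288343 ≥ 5e-3
|T_{2}^{(2)} − T_{1}^{(1)}| = 0.0006724 < 5e-3

k = 2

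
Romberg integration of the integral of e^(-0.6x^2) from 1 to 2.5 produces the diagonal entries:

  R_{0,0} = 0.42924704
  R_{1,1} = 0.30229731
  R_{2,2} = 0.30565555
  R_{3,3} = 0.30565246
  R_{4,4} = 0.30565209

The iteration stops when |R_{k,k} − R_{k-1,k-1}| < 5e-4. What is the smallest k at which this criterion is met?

k = 3

|R_{1,1} − R_{0,0}| = 0.12694973 ≥ 5e-4
|R_{2,2} − R_{1,1}| = 0.00335824 ≥ 5e-4
|R_{3,3} − R_{2,2}| = 0.00000309 < 5e-4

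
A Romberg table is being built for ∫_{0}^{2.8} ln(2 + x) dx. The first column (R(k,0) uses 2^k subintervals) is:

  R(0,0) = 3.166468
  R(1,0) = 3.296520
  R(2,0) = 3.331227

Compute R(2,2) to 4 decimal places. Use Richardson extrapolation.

3.3430

R(1,1) = 3.296520 + (3.296520 − 3.166468)/3 = 3.339871
R(2,1) = 3.331227 + (3.331227 − 3.296520)/3 = 3.342796
R(2,2) = 3.342796 + (3.342796 − 3.339871)/15 = 3.342991
(Column j=1 coincides with Simpson's rule on the same nodes.)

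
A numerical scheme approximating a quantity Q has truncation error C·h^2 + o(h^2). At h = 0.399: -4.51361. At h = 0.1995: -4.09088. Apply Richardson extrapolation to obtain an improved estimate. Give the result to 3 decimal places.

The leading error scales as h^2; refining by a factor of 2 reduces it by 2^2 = 4.
Extrapolated value = (4·A(h/2) − A(h)) / (4 − 1)
= (4·(-4.09088) − (-4.51361)) / 3
= -11.84991 / 3 = -3.94997

-3.950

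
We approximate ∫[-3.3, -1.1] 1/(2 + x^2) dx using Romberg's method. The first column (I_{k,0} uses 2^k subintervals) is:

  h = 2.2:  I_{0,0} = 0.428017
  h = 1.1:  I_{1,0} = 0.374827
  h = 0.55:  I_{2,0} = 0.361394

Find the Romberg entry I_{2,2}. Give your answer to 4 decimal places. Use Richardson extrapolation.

Richardson extrapolation on the trapezoidal column (denominator 4−1=3):
I_{1,1} = 0.374827 + (0.374827 − 0.428017)/3 = 0.357097
I_{2,1} = (4·0.361394 − 0.374827) / 3 = 0.356916
I_{2,2} = 0.356916 + (0.356916 − 0.357097)/15 = 0.356904

0.3569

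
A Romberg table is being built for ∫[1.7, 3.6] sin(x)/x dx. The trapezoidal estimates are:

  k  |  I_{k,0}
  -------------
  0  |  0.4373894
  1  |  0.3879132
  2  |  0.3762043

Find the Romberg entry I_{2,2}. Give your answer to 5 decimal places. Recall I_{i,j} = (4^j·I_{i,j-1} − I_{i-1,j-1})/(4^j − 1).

0.37236

Richardson extrapolation on the trapezoidal column (denominator 4−1=3):
I_{1,1} = (4·0.3879132 − 0.4373894) / 3 = 0.3714211
I_{2,1} = (4·0.3762043 − 0.3879132) / 3 = 0.3723013
I_{2,2} = 0.3723013 + (0.3723013 − 0.3714211)/15 = 0.3723600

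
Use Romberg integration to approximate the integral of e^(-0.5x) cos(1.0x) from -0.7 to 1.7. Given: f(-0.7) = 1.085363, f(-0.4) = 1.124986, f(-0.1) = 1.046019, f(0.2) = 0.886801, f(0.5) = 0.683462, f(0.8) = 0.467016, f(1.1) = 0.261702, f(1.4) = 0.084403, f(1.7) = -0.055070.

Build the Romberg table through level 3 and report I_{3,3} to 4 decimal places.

I_{0,0} (trapezoid, 1 panel, h=2.4000): 1.236352
I_{1,0} (trapezoid, 2 panels, h=1.2000): 1.438330
I_{2,0} (trapezoid, 4 panels, h=0.6000): 1.503798
I_{3,0} (trapezoid, 8 panels, h=0.3000): 1.520861
I_{1,1} = 1.438330 + (1.438330 − 1.236352)/3 = 1.505656
I_{2,1} = 1.503798 + (1.503798 − 1.438330)/3 = 1.525621
I_{3,1} = 1.520861 + (1.520861 − 1.503798)/3 = 1.526549
I_{2,2} = 1.525621 + (1.525621 − 1.505656)/15 = 1.526952
I_{3,2} = 1.526549 + (1.526549 − 1.525621)/15 = 1.526611
I_{3,3} = 1.526611 + (1.526611 − 1.526952)/63 = 1.526606

1.5266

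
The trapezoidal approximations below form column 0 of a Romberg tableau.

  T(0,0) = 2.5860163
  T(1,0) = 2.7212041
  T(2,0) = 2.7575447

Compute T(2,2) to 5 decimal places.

2.76988

Richardson extrapolation on the trapezoidal column (denominator 4−1=3):
T(1,1) = 2.7212041 + (2.7212041 − 2.5860163)/3 = 2.7662667
T(2,1) = 2.7575447 + (2.7575447 − 2.7212041)/3 = 2.7696582
T(2,2) = 2.7696582 + (2.7696582 − 2.7662667)/15 = 2.7698843
(Column j=1 coincides with Simpson's rule on the same nodes.)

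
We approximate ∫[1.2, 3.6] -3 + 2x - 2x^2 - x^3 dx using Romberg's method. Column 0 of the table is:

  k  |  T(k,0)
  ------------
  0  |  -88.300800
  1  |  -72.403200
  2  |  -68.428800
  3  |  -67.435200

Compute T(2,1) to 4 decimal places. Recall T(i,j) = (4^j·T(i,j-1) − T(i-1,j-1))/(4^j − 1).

-67.1040

Richardson extrapolation on the trapezoidal column (denominator 4−1=3):
T(2,1) = -68.428800 + (-68.428800 − (-72.403200))/3 = -67.104000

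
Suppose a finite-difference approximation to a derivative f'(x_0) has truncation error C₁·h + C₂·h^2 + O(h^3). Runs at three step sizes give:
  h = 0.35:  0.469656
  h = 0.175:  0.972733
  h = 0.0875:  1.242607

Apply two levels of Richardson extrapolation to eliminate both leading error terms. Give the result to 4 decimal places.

1.5247

First eliminate the h term (factor 2^1 = 2):
  B₁ = (2·0.972733 − 0.469656)/1 = 1.475810
  B₂ = (2·1.242607 − 0.972733)/1 = 1.512481
Then eliminate the h^2 term (factor 2^2 = 4):
  (4·1.512481 − 1.475810)/3 = 1.524705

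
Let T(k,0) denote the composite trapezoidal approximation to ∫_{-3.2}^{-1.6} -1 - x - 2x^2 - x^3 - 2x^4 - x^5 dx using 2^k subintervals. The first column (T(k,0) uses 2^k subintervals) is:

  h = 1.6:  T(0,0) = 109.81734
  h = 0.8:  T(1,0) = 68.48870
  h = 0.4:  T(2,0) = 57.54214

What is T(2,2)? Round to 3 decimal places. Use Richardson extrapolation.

Richardson extrapolation on the trapezoidal column (denominator 4−1=3):
T(1,1) = 68.48870 + (68.48870 − 109.81734)/3 = 54.71249
T(2,1) = (4·57.54214 − 68.48870) / 3 = 53.89329
T(2,2) = (16·53.89329 − 54.71249) / 15 = 53.83868
(Column j=1 coincides with Simpson's rule on the same nodes.)

53.839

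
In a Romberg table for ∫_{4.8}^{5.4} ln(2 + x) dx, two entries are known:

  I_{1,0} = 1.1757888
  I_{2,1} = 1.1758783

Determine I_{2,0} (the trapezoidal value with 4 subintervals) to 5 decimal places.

From I_{2,1} = (4·I_{2,0} − I_{1,0})/3, solve for I_{2,0}:
4·I_{2,0} = 3·1.1758783 + 1.1757888 = 4.7034237
I_{2,0} = 1.1758559

1.17586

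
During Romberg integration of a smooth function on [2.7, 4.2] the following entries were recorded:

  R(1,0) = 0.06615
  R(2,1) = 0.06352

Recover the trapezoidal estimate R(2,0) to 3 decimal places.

0.064

From R(2,1) = (4·R(2,0) − R(1,0))/3, solve for R(2,0):
4·R(2,0) = 3·0.06352 + 0.06615 = 0.25671
R(2,0) = 0.06418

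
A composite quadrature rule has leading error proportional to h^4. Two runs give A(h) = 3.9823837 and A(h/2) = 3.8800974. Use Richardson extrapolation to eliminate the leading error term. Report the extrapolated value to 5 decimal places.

The leading error scales as h^4; refining by a factor of 2 reduces it by 2^4 = 16.
Extrapolated value = (16·A(h/2) − A(h)) / (16 − 1)
= (16·3.8800974 − 3.9823837) / 15
= 58.0991747 / 15 = 3.8732783

3.87328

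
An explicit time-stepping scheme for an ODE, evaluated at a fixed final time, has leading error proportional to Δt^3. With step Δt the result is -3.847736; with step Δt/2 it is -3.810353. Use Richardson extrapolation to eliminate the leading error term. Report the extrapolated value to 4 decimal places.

The leading error scales as Δt^3; refining by a factor of 2 reduces it by 2^3 = 8.
Extrapolated value = (8·A(Δt/2) − A(Δt)) / (8 − 1)
= (8·(-3.810353) − (-3.847736)) / 7
= -26.635088 / 7 = -3.805013

-3.8050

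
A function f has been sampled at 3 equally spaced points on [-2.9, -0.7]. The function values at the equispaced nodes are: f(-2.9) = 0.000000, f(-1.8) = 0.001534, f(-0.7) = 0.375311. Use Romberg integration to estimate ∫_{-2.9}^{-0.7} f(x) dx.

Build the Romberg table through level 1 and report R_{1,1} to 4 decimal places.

R_{0,0} (trapezoid, 1 panel, h=2.2000): 0.412842
R_{1,0} (trapezoid, 2 panels, h=1.1000): 0.208108
R_{1,1} = 0.208108 + (0.208108 − 0.412842)/3 = 0.139863

0.1399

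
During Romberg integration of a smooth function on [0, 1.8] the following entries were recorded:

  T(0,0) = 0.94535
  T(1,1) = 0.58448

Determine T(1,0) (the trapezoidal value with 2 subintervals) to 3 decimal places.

0.675

From T(1,1) = (4·T(1,0) − T(0,0))/3, solve for T(1,0):
4·T(1,0) = 3·0.58448 + 0.94535 = 2.69879
T(1,0) = 0.67470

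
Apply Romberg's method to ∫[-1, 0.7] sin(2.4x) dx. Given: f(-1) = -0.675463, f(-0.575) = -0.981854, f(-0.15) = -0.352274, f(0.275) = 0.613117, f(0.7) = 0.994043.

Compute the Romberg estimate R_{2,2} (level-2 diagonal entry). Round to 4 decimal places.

R_{0,0} (trapezoid, 1 panel, h=1.7000): 0.270793
R_{1,0} (trapezoid, 2 panels, h=0.8500): -0.164036
R_{2,0} (trapezoid, 4 panels, h=0.4250): -0.238731
R_{1,1} = -0.164036 + (-0.164036 − 0.270793)/3 = -0.308979
R_{2,1} = -0.238731 + (-0.238731 − (-0.164036))/3 = -0.263629
R_{2,2} = -0.263629 + (-0.263629 − (-0.308979))/15 = -0.260606

-0.2606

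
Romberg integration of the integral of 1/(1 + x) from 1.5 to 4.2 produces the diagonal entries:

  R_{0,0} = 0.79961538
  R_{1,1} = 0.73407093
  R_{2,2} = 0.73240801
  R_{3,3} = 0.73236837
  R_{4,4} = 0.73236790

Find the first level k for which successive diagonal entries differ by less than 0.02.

|R_{1,1} − R_{0,0}| = 0.06554445 ≥ 0.02
|R_{2,2} − R_{1,1}| = 0.00166292 < 0.02

k = 2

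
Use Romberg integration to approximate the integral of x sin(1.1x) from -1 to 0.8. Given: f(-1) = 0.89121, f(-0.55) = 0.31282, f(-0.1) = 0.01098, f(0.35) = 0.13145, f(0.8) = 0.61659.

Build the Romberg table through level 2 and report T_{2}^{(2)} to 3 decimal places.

0.498

T_{0}^{(0)} (trapezoid, 1 panel, h=1.8000): 1.35702
T_{1}^{(0)} (trapezoid, 2 panels, h=0.9000): 0.68839
T_{2}^{(0)} (trapezoid, 4 panels, h=0.4500): 0.54412
T_{1}^{(1)} = 0.68839 + (0.68839 − 1.35702)/3 = 0.46551
T_{2}^{(1)} = 0.54412 + (0.54412 − 0.68839)/3 = 0.49603
T_{2}^{(2)} = 0.49603 + (0.49603 − 0.46551)/15 = 0.49806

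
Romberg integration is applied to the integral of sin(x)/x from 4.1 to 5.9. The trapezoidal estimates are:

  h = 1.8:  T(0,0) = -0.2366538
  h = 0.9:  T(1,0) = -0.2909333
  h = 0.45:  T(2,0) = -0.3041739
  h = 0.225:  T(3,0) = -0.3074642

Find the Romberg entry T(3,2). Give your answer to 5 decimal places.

Richardson extrapolation on the trapezoidal column (denominator 4−1=3):
T(2,1) = (4·(-0.3041739) − (-0.2909333)) / 3 = -0.3085874
T(3,1) = -0.3074642 + (-0.3074642 − (-0.3041739))/3 = -0.3085610
T(3,2) = -0.3085610 + (-0.3085610 − (-0.3085874))/15 = -0.3085592

-0.30856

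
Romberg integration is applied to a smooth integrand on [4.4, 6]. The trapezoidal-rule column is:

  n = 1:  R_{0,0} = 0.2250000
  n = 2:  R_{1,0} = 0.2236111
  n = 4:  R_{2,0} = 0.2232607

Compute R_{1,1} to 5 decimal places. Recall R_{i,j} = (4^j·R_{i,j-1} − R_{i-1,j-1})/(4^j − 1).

0.22315

R_{1,1} = (4·0.2236111 − 0.2250000) / 3 = 0.2231481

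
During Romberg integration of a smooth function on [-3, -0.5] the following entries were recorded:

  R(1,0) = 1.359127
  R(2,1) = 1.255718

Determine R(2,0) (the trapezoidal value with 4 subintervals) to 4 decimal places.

From R(2,1) = (4·R(2,0) − R(1,0))/3, solve for R(2,0):
4·R(2,0) = 3·1.255718 + 1.359127 = 5.126281
R(2,0) = 1.281570

1.2816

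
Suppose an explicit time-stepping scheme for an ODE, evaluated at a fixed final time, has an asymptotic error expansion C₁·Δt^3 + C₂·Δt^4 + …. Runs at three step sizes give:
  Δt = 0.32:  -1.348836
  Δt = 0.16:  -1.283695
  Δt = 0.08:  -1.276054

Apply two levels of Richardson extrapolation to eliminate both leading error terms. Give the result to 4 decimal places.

-1.2750

First eliminate the Δt^3 term (factor 2^3 = 8):
  B₁ = (8·(-1.283695) − (-1.348836))/7 = -1.274389
  B₂ = (8·(-1.276054) − (-1.283695))/7 = -1.274962
Then eliminate the Δt^4 term (factor 2^4 = 16):
  (16·(-1.274962) − (-1.274389))/15 = -1.275000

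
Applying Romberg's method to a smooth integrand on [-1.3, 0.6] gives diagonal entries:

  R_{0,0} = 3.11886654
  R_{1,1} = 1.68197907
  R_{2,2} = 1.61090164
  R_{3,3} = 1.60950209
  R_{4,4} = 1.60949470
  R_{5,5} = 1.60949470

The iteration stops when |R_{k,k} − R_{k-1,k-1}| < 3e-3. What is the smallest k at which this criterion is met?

k = 3

|R_{1,1} − R_{0,0}| = 1.43688747 ≥ 3e-3
|R_{2,2} − R_{1,1}| = 0.07107743 ≥ 3e-3
|R_{3,3} − R_{2,2}| = 0.00139955 < 3e-3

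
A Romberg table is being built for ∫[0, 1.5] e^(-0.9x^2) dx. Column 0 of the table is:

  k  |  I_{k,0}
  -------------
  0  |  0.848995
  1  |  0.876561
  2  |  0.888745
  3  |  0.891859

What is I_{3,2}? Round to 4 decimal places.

I_{2,1} = 0.888745 + (0.888745 − 0.876561)/3 = 0.892806
I_{3,1} = (4·0.891859 − 0.888745) / 3 = 0.892897
I_{3,2} = 0.892897 + (0.892897 − 0.892806)/15 = 0.892903

0.8929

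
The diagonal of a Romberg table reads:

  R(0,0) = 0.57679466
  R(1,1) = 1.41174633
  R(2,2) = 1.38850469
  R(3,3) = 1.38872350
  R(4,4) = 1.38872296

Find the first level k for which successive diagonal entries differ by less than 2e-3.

|R(1,1) − R(0,0)| = 0.83495167 ≥ 2e-3
|R(2,2) − R(1,1)| = 0.02324164 ≥ 2e-3
|R(3,3) − R(2,2)| = 0.00021881 < 2e-3

k = 3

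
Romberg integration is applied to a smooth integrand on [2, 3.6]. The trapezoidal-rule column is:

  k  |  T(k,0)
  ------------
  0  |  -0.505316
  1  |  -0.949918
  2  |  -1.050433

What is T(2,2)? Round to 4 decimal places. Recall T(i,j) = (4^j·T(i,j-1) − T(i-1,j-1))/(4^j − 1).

-1.0830

Richardson extrapolation on the trapezoidal column (denominator 4−1=3):
T(1,1) = -0.949918 + (-0.949918 − (-0.505316))/3 = -1.098119
T(2,1) = -1.050433 + (-1.050433 − (-0.949918))/3 = -1.083938
T(2,2) = (16·(-1.083938) − (-1.098119)) / 15 = -1.082993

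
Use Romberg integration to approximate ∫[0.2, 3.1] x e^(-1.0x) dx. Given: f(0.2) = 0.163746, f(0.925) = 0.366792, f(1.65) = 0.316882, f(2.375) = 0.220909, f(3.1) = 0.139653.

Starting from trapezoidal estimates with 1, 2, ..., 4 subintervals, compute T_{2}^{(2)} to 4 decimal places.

T_{0}^{(0)} (trapezoid, 1 panel, h=2.9000): 0.439929
T_{1}^{(0)} (trapezoid, 2 panels, h=1.4500): 0.679443
T_{2}^{(0)} (trapezoid, 4 panels, h=0.7250): 0.765805
T_{1}^{(1)} = 0.679443 + (0.679443 − 0.439929)/3 = 0.759281
T_{2}^{(1)} = 0.765805 + (0.765805 − 0.679443)/3 = 0.794592
T_{2}^{(2)} = 0.794592 + (0.794592 − 0.759281)/15 = 0.796946

0.7969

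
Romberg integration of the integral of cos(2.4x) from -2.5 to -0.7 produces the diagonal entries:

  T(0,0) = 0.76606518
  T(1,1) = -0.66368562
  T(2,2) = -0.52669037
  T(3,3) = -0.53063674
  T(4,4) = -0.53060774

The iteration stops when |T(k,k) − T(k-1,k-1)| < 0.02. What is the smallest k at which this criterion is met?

k = 3

|T(1,1) − T(0,0)| = 1.42975080 ≥ 0.02
|T(2,2) − T(1,1)| = 0.13699525 ≥ 0.02
|T(3,3) − T(2,2)| = 0.00394637 < 0.02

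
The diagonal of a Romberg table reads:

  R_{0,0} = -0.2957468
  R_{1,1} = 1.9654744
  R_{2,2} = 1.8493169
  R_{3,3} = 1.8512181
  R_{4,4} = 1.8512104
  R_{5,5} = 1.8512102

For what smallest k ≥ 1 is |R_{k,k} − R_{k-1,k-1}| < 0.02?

k = 3

|R_{1,1} − R_{0,0}| = 2.2612212 ≥ 0.02
|R_{2,2} − R_{1,1}| = 0.1161575 ≥ 0.02
|R_{3,3} − R_{2,2}| = 0.0019012 < 0.02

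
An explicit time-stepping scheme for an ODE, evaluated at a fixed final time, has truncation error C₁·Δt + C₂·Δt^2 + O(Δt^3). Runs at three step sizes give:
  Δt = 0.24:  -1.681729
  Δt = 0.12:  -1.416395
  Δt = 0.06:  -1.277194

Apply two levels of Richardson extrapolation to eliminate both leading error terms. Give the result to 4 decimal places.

-1.1336

First eliminate the Δt term (factor 2^1 = 2):
  B₁ = (2·(-1.416395) − (-1.681729))/1 = -1.151061
  B₂ = (2·(-1.277194) − (-1.416395))/1 = -1.137993
Then eliminate the Δt^2 term (factor 2^2 = 4):
  (4·(-1.137993) − (-1.151061))/3 = -1.133637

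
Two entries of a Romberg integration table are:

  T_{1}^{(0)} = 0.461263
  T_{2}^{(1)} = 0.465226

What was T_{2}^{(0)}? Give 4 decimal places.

0.4642

From T_{2}^{(1)} = (4·T_{2}^{(0)} − T_{1}^{(0)})/3, solve for T_{2}^{(0)}:
4·T_{2}^{(0)} = 3·0.465226 + 0.461263 = 1.856941
T_{2}^{(0)} = 0.464235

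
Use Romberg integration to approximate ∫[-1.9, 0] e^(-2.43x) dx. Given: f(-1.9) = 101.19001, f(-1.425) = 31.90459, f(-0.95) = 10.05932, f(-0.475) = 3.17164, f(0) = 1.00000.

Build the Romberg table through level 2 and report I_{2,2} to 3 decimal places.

I_{0,0} (trapezoid, 1 panel, h=1.9000): 97.08051
I_{1,0} (trapezoid, 2 panels, h=0.9500): 58.09661
I_{2,0} (trapezoid, 4 panels, h=0.4750): 45.70951
I_{1,1} = 58.09661 + (58.09661 − 97.08051)/3 = 45.10198
I_{2,1} = 45.70951 + (45.70951 − 58.09661)/3 = 41.58048
I_{2,2} = 41.58048 + (41.58048 − 45.10198)/15 = 41.34571

41.346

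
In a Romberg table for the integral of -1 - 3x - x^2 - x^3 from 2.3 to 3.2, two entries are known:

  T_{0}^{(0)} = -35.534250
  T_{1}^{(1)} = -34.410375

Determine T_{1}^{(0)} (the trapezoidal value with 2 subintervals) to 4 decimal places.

-34.6913

From T_{1}^{(1)} = (4·T_{1}^{(0)} − T_{0}^{(0)})/3, solve for T_{1}^{(0)}:
4·T_{1}^{(0)} = 3·(-34.410375) + (-35.534250) = -138.765375
T_{1}^{(0)} = -34.691344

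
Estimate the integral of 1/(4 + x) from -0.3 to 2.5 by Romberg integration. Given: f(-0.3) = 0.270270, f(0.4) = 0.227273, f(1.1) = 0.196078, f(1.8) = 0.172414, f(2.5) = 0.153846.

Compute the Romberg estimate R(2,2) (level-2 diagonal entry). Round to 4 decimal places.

R(0,0) (trapezoid, 1 panel, h=2.8000): 0.593762
R(1,0) (trapezoid, 2 panels, h=1.4000): 0.571390
R(2,0) (trapezoid, 4 panels, h=0.7000): 0.565476
R(1,1) = 0.571390 + (0.571390 − 0.593762)/3 = 0.563933
R(2,1) = 0.565476 + (0.565476 − 0.571390)/3 = 0.563505
R(2,2) = 0.563505 + (0.563505 − 0.563933)/15 = 0.563476

0.5635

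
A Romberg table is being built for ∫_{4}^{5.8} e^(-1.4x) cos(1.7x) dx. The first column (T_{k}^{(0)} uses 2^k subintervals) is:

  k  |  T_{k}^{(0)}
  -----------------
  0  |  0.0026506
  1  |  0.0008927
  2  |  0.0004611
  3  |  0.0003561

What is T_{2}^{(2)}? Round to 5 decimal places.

T_{1}^{(1)} = (4·0.0008927 − 0.0026506) / 3 = 0.0003067
T_{2}^{(1)} = 0.0004611 + (0.0004611 − 0.0008927)/3 = 0.0003172
T_{2}^{(2)} = 0.0003172 + (0.0003172 − 0.0003067)/15 = 0.0003179

0.00032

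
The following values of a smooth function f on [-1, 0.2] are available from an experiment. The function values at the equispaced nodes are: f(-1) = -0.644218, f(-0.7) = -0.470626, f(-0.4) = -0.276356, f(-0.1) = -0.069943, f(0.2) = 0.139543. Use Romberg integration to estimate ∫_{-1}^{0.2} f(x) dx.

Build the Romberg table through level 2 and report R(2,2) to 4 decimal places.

R(0,0) (trapezoid, 1 panel, h=1.2000): -0.302805
R(1,0) (trapezoid, 2 panels, h=0.6000): -0.317216
R(2,0) (trapezoid, 4 panels, h=0.3000): -0.320779
R(1,1) = -0.317216 + (-0.317216 − (-0.302805))/3 = -0.322020
R(2,1) = -0.320779 + (-0.320779 − (-0.317216))/3 = -0.321967
R(2,2) = -0.321967 + (-0.321967 − (-0.322020))/15 = -0.321963

-0.3220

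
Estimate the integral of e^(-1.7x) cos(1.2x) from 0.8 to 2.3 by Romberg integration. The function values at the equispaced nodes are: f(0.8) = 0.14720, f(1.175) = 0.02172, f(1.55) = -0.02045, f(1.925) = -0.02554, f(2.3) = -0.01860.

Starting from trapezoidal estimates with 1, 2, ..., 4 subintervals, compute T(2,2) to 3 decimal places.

0.009

T(0,0) (trapezoid, 1 panel, h=1.5000): 0.09645
T(1,0) (trapezoid, 2 panels, h=0.7500): 0.03289
T(2,0) (trapezoid, 4 panels, h=0.3750): 0.01501
T(1,1) = 0.03289 + (0.03289 − 0.09645)/3 = 0.01170
T(2,1) = 0.01501 + (0.01501 − 0.03289)/3 = 0.00905
T(2,2) = 0.00905 + (0.00905 − 0.01170)/15 = 0.00887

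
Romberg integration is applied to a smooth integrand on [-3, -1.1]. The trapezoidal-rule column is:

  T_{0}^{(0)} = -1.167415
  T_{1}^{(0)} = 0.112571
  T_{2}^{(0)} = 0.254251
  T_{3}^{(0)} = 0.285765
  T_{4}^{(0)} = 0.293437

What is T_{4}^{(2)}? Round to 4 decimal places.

Richardson extrapolation on the trapezoidal column (denominator 4−1=3):
T_{3}^{(1)} = (4·0.285765 − 0.254251) / 3 = 0.296270
T_{4}^{(1)} = 0.293437 + (0.293437 − 0.285765)/3 = 0.295994
T_{4}^{(2)} = 0.295994 + (0.295994 − 0.296270)/15 = 0.295976

0.2960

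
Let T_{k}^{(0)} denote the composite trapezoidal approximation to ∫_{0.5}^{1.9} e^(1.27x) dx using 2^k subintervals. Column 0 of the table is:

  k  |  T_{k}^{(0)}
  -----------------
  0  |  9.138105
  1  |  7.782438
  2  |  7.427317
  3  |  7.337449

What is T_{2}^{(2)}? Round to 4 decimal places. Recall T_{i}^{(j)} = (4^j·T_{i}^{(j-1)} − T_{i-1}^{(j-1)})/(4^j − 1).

7.3075

Richardson extrapolation on the trapezoidal column (denominator 4−1=3):
T_{1}^{(1)} = 7.782438 + (7.782438 − 9.138105)/3 = 7.330549
T_{2}^{(1)} = (4·7.427317 − 7.782438) / 3 = 7.308943
T_{2}^{(2)} = 7.308943 + (7.308943 − 7.330549)/15 = 7.307503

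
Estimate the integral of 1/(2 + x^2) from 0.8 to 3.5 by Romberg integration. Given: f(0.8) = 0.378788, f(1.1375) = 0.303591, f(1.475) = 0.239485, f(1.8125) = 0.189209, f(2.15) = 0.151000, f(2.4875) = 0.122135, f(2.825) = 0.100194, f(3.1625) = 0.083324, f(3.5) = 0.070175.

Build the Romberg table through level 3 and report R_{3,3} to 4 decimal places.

R_{0,0} (trapezoid, 1 panel, h=2.7000): 0.606100
R_{1,0} (trapezoid, 2 panels, h=1.3500): 0.506900
R_{2,0} (trapezoid, 4 panels, h=0.6750): 0.482733
R_{3,0} (trapezoid, 8 panels, h=0.3375): 0.477029
R_{1,1} = 0.506900 + (0.506900 − 0.606100)/3 = 0.473833
R_{2,1} = 0.482733 + (0.482733 − 0.506900)/3 = 0.474677
R_{3,1} = 0.477029 + (0.477029 − 0.482733)/3 = 0.475128
R_{2,2} = 0.474677 + (0.474677 − 0.473833)/15 = 0.474733
R_{3,2} = 0.475128 + (0.475128 − 0.474677)/15 = 0.475158
R_{3,3} = 0.475158 + (0.475158 − 0.474733)/63 = 0.475165

0.4752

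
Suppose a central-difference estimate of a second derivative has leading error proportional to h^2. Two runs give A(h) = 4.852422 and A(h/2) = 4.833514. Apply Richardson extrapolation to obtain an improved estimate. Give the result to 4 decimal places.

The leading error scales as h^2; refining by a factor of 2 reduces it by 2^2 = 4.
Extrapolated value = (4·A(h/2) − A(h)) / (4 − 1)
= (4·4.833514 − 4.852422) / 3
= 14.481634 / 3 = 4.827211

4.8272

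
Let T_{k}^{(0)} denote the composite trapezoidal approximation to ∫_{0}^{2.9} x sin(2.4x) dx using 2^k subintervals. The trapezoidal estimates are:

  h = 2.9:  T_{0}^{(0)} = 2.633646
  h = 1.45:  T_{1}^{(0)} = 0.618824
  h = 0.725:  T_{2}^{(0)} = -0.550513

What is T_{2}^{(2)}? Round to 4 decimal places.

Richardson extrapolation on the trapezoidal column (denominator 4−1=3):
T_{1}^{(1)} = (4·0.618824 − 2.633646) / 3 = -0.052783
T_{2}^{(1)} = (4·(-0.550513) − 0.618824) / 3 = -0.940292
T_{2}^{(2)} = -0.940292 + (-0.940292 − (-0.052783))/15 = -0.999459

-0.9995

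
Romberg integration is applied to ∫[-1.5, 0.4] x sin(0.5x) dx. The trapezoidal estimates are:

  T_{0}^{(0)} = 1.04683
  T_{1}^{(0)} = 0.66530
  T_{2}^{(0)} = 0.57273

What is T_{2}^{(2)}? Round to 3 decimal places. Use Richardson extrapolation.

0.542

T_{1}^{(1)} = 0.66530 + (0.66530 − 1.04683)/3 = 0.53812
T_{2}^{(1)} = (4·0.57273 − 0.66530) / 3 = 0.54187
T_{2}^{(2)} = (16·0.54187 − 0.53812) / 15 = 0.54212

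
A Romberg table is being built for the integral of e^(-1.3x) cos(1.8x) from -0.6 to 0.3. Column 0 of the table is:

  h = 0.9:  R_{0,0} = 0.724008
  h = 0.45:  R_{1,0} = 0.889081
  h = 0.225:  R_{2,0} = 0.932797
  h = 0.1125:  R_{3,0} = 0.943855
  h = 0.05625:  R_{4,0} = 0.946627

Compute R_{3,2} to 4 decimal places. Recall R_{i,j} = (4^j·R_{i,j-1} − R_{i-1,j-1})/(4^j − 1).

0.9476

R_{2,1} = 0.932797 + (0.932797 − 0.889081)/3 = 0.947369
R_{3,1} = 0.943855 + (0.943855 − 0.932797)/3 = 0.947541
R_{3,2} = (16·0.947541 − 0.947369) / 15 = 0.947552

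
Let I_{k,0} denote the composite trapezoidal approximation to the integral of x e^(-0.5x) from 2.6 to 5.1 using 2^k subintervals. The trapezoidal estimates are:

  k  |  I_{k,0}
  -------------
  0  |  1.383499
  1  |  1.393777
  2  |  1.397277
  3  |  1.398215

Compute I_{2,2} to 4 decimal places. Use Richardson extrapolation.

1.3985

Richardson extrapolation on the trapezoidal column (denominator 4−1=3):
I_{1,1} = 1.393777 + (1.393777 − 1.383499)/3 = 1.397203
I_{2,1} = (4·1.397277 − 1.393777) / 3 = 1.398444
I_{2,2} = (16·1.398444 − 1.397203) / 15 = 1.398527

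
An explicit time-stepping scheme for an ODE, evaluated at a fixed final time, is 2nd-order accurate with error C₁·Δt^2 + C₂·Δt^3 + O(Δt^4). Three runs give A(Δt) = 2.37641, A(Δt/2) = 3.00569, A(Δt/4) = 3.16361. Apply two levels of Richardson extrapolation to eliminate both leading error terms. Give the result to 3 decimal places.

First eliminate the Δt^2 term (factor 2^2 = 4):
  B₁ = (4·3.00569 − 2.37641)/3 = 3.21545
  B₂ = (4·3.16361 − 3.00569)/3 = 3.21625
Then eliminate the Δt^3 term (factor 2^3 = 8):
  (8·3.21625 − 3.21545)/7 = 3.21636

3.216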